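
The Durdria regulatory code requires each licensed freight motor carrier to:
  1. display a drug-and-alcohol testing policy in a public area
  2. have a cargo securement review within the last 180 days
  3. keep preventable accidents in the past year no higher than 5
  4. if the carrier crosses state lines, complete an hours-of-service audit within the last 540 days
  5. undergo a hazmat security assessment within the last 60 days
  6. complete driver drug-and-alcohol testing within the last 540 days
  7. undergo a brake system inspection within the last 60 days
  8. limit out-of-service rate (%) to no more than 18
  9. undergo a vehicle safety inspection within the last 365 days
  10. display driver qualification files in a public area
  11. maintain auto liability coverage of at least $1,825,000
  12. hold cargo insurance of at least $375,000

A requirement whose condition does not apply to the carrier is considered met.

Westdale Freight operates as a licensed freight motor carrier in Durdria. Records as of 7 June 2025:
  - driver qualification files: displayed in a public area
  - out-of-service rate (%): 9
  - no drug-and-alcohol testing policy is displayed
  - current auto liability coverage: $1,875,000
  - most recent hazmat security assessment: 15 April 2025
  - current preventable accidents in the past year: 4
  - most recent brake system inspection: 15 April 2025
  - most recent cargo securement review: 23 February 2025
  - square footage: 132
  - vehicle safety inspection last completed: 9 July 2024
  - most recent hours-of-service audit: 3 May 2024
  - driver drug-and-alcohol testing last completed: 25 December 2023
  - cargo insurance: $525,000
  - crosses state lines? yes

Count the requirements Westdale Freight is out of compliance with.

1. drug-and-alcohol testing policy absent → not met
2. cargo securement review 104 days ago vs limit 180 → met
3. preventable accidents in the past year 4 ≤ 5 → met
4. condition 'crosses state lines' holds; hours-of-service audit 400 days ago vs limit 540 → met
5. hazmat security assessment 53 days ago vs limit 60 → met
6. driver drug-and-alcohol testing 530 days ago vs limit 540 → met
7. brake system inspection 53 days ago vs limit 60 → met
8. out-of-service rate (%) 9 ≤ 18 → met
9. vehicle safety inspection 333 days ago vs limit 365 → met
10. driver qualification files present → met
11. auto liability coverage $1,875,000 ≥ $1,825,000 → met
12. cargo insurance $525,000 ≥ $375,000 → met
Not met: 1 of 12

1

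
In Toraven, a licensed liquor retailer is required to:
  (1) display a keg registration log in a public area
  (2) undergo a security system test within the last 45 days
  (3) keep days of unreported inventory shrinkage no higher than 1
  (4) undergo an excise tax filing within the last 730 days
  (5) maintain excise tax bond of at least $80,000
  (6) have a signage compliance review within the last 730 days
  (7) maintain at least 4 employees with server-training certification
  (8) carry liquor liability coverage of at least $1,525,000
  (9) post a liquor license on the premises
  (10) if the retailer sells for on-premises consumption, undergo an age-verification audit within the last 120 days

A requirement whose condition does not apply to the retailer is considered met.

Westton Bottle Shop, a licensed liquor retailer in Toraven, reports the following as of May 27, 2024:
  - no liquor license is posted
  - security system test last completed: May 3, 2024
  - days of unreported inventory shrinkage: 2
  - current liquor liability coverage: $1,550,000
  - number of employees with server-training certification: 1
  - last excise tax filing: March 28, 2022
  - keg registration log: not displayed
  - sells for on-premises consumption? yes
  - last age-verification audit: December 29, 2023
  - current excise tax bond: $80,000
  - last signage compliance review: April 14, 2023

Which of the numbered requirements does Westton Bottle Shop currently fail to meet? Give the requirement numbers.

1. keg registration log absent → not met
2. security system test 24 days ago vs limit 45 → met
3. days of unreported inventory shrinkage 2 > 1 → not met
4. excise tax filing 791 days ago vs limit 730 → not met
5. excise tax bond $80,000 ≥ $80,000 → met
6. signage compliance review 409 days ago vs limit 730 → met
7. employees with server-training certification 1 < 4 → not met
8. liquor liability coverage $1,550,000 ≥ $1,525,000 → met
9. liquor license absent → not met
10. condition 'sells for on-premises consumption' holds; age-verification audit 150 days ago vs limit 120 → not met
Not met: 1, 3, 4, 7, 9, 10

1, 3, 4, 7, 9, 10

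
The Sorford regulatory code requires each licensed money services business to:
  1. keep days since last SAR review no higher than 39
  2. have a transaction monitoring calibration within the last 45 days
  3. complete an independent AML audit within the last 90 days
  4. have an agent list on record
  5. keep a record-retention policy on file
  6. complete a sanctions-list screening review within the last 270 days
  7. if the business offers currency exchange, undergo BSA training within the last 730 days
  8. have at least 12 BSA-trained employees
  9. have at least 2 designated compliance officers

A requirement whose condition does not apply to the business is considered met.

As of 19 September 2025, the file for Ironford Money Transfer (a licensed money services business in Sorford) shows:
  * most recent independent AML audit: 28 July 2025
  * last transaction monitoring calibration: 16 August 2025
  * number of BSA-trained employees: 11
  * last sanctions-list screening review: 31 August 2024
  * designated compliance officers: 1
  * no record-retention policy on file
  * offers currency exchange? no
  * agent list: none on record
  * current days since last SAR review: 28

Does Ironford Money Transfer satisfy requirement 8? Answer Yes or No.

No

8. BSA-trained employees 11 < 12 → not met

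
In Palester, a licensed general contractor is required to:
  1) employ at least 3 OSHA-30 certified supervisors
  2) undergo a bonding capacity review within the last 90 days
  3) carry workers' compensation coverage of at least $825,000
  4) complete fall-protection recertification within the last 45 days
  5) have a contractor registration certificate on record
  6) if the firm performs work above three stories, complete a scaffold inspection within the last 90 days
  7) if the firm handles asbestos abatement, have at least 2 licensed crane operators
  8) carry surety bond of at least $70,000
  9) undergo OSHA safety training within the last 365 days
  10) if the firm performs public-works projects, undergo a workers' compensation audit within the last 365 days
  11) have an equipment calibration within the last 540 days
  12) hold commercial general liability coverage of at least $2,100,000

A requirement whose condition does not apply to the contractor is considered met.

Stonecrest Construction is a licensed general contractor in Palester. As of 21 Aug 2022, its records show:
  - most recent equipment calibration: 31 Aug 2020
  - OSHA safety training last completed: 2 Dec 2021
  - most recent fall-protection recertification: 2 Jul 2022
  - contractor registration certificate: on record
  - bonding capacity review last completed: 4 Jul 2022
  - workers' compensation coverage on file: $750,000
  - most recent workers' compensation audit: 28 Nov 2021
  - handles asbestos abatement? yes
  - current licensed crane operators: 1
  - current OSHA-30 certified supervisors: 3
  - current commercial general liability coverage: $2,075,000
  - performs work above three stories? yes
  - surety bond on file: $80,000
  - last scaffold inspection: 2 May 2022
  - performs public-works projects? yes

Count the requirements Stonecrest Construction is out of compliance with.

1. OSHA-30 certified supervisors 3 ≥ 3 → met
2. bonding capacity review 48 days ago vs limit 90 → met
3. workers' compensation coverage $750,000 < $825,000 → not met
4. fall-protection recertification 50 days ago vs limit 45 → not met
5. contractor registration certificate present → met
6. condition 'performs work above three stories' holds; scaffold inspection 111 days ago vs limit 90 → not met
7. condition 'handles asbestos abatement' holds; licensed crane operators 1 < 2 → not met
8. surety bond $80,000 ≥ $70,000 → met
9. OSHA safety training 262 days ago vs limit 365 → met
10. condition 'performs public-works projects' holds; workers' compensation audit 266 days ago vs limit 365 → met
11. equipment calibration 720 days ago vs limit 540 → not met
12. commercial general liability coverage $2,075,000 < $2,100,000 → not met
Not met: 6 of 12

6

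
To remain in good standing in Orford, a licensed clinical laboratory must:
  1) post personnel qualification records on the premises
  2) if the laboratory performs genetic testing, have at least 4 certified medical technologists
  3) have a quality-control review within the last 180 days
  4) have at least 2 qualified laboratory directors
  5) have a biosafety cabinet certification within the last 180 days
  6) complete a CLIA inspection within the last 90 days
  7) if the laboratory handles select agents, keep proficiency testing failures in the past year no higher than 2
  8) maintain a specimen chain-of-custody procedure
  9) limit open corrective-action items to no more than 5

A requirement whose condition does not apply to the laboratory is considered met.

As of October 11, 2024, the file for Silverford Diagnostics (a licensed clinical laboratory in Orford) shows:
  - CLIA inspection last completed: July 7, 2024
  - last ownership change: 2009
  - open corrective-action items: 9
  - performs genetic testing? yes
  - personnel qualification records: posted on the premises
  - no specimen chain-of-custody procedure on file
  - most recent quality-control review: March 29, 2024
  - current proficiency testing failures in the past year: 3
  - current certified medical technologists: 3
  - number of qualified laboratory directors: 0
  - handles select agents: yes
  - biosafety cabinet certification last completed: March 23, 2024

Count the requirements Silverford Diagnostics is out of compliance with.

1. personnel qualification records present → met
2. condition 'performs genetic testing' holds; certified medical technologists 3 < 4 → not met
3. quality-control review 196 days ago vs limit 180 → not met
4. qualified laboratory directors 0 < 2 → not met
5. biosafety cabinet certification 202 days ago vs limit 180 → not met
6. CLIA inspection 96 days ago vs limit 90 → not met
7. condition 'handles select agents' holds; proficiency testing failures in the past year 3 > 2 → not met
8. specimen chain-of-custody procedure absent → not met
9. open corrective-action items 9 > 5 → not met
Not met: 8 of 9

8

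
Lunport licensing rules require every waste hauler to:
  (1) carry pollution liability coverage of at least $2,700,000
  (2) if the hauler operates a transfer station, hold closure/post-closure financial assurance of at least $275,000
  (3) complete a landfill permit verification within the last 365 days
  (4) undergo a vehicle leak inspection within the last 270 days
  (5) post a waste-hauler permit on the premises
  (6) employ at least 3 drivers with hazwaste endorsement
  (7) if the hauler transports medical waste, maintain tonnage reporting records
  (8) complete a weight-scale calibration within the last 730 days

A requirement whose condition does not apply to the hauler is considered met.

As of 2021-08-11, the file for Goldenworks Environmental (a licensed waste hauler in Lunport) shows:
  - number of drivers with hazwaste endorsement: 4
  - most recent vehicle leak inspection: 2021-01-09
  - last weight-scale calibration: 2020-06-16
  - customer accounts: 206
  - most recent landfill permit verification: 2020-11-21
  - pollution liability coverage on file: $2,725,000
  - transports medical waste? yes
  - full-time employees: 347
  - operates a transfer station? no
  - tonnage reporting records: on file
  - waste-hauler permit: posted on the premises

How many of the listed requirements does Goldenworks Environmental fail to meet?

0

1. pollution liability coverage $2,725,000 ≥ $2,700,000 → met
2. condition 'operates a transfer station' does not hold → requirement n/a → met
3. landfill permit verification 263 days ago vs limit 365 → met
4. vehicle leak inspection 214 days ago vs limit 270 → met
5. waste-hauler permit present → met
6. drivers with hazwaste endorsement 4 ≥ 3 → met
7. condition 'transports medical waste' holds; tonnage reporting records present → met
8. weight-scale calibration 421 days ago vs limit 730 → met
Not met: 0 of 8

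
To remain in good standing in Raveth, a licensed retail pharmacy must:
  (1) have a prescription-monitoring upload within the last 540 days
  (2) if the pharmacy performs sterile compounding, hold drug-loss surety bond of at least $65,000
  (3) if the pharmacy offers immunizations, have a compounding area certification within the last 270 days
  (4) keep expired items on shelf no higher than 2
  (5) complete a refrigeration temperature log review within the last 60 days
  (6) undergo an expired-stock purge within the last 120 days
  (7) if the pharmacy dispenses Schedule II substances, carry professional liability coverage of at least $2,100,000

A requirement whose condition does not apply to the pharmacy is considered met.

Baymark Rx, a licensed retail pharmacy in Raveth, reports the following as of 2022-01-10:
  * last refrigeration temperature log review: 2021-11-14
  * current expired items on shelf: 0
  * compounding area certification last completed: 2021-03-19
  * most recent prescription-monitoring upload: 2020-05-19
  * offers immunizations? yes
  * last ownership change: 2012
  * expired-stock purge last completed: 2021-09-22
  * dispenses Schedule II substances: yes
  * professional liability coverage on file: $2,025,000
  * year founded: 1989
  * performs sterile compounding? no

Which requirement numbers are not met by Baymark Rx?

1, 3, 7

1. prescription-monitoring upload 601 days ago vs limit 540 → not met
2. condition 'performs sterile compounding' does not hold → requirement n/a → met
3. condition 'offers immunizations' holds; compounding area certification 297 days ago vs limit 270 → not met
4. expired items on shelf 0 ≤ 2 → met
5. refrigeration temperature log review 57 days ago vs limit 60 → met
6. expired-stock purge 110 days ago vs limit 120 → met
7. condition 'dispenses Schedule II substances' holds; professional liability coverage $2,025,000 < $2,100,000 → not met
Not met: 1, 3, 7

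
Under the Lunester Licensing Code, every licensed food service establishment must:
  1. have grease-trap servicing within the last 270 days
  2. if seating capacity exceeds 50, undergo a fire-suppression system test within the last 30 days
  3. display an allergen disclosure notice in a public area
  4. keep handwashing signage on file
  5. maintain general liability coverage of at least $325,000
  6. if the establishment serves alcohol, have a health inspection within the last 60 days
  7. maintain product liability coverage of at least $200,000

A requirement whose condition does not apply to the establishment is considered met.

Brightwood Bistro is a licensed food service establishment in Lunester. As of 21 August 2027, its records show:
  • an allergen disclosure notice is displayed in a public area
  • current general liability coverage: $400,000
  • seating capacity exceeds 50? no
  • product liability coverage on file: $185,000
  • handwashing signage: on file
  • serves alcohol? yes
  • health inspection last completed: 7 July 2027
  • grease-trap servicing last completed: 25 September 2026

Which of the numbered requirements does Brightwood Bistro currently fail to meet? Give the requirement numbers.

1, 7

1. grease-trap servicing 330 days ago vs limit 270 → not met
2. condition 'seating capacity exceeds 50' does not hold → requirement n/a → met
3. allergen disclosure notice present → met
4. handwashing signage present → met
5. general liability coverage $400,000 ≥ $325,000 → met
6. condition 'serves alcohol' holds; health inspection 45 days ago vs limit 60 → met
7. product liability coverage $185,000 < $200,000 → not met
Not met: 1, 7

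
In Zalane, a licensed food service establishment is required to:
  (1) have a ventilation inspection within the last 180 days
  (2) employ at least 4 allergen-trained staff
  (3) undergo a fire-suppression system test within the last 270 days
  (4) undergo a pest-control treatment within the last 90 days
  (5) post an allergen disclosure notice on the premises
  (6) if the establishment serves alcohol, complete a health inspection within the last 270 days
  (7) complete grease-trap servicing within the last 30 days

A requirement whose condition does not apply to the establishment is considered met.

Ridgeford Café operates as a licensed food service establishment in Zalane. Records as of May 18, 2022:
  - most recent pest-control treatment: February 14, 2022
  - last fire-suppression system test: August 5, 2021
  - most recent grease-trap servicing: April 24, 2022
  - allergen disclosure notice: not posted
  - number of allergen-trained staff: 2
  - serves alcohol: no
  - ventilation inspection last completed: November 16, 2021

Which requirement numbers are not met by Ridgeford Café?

1, 2, 3, 4, 5

1. ventilation inspection 183 days ago vs limit 180 → not met
2. allergen-trained staff 2 < 4 → not met
3. fire-suppression system test 286 days ago vs limit 270 → not met
4. pest-control treatment 93 days ago vs limit 90 → not met
5. allergen disclosure notice absent → not met
6. condition 'serves alcohol' does not hold → requirement n/a → met
7. grease-trap servicing 24 days ago vs limit 30 → met
Not met: 1, 2, 3, 4, 5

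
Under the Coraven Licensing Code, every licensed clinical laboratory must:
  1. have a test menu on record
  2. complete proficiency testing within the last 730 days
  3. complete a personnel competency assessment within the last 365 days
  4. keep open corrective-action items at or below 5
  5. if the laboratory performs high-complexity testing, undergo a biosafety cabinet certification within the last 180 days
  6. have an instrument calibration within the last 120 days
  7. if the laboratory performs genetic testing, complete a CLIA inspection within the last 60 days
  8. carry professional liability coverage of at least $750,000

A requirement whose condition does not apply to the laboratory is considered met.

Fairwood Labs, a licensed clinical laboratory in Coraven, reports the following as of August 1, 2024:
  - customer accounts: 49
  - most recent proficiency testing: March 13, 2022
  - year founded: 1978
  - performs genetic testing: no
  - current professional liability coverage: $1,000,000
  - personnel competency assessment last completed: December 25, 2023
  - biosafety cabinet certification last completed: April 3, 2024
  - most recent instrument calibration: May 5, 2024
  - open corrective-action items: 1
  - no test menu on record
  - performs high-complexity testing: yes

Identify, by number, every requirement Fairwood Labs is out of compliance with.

1, 2

1. test menu absent → not met
2. proficiency testing 872 days ago vs limit 730 → not met
3. personnel competency assessment 220 days ago vs limit 365 → met
4. open corrective-action items 1 ≤ 5 → met
5. condition 'performs high-complexity testing' holds; biosafety cabinet certification 120 days ago vs limit 180 → met
6. instrument calibration 88 days ago vs limit 120 → met
7. condition 'performs genetic testing' does not hold → requirement n/a → met
8. professional liability coverage $1,000,000 ≥ $750,000 → met
Not met: 1, 2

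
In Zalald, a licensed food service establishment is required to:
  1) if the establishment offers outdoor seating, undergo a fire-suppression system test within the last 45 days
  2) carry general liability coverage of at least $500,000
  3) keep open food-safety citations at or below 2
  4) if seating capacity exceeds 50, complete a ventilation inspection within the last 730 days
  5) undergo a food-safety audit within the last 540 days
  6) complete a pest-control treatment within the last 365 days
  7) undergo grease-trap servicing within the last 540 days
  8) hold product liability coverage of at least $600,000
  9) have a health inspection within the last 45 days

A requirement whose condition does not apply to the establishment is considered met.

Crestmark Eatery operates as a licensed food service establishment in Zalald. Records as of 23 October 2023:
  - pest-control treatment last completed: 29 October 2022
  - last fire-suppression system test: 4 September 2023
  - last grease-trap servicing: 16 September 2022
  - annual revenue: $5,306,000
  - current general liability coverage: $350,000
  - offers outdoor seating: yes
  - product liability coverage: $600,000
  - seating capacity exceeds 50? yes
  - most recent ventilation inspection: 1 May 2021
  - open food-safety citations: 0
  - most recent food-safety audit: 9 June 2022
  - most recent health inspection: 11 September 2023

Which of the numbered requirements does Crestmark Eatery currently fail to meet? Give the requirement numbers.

1, 2, 4

1. condition 'offers outdoor seating' holds; fire-suppression system test 49 days ago vs limit 45 → not met
2. general liability coverage $350,000 < $500,000 → not met
3. open food-safety citations 0 ≤ 2 → met
4. condition 'seating capacity exceeds 50' holds; ventilation inspection 905 days ago vs limit 730 → not met
5. food-safety audit 501 days ago vs limit 540 → met
6. pest-control treatment 359 days ago vs limit 365 → met
7. grease-trap servicing 402 days ago vs limit 540 → met
8. product liability coverage $600,000 ≥ $600,000 → met
9. health inspection 42 days ago vs limit 45 → met
Not met: 1, 2, 4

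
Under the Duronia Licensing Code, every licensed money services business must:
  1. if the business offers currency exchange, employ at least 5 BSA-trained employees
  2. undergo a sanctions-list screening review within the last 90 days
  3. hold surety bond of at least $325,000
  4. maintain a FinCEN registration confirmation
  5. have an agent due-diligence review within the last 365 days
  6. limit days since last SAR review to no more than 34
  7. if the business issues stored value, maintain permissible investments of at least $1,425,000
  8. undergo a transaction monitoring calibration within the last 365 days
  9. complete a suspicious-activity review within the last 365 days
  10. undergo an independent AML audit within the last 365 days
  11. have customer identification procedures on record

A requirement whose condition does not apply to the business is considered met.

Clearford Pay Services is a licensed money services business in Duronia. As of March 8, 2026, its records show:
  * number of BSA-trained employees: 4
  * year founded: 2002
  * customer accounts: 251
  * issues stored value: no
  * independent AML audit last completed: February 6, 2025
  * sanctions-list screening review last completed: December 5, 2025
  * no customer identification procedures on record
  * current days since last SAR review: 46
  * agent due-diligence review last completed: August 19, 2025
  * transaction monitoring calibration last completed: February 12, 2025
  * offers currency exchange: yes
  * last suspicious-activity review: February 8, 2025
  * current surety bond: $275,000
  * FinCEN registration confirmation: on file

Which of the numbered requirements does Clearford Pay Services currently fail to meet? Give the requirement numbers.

1. condition 'offers currency exchange' holds; BSA-trained employees 4 < 5 → not met
2. sanctions-list screening review 93 days ago vs limit 90 → not met
3. surety bond $275,000 < $325,000 → not met
4. FinCEN registration confirmation present → met
5. agent due-diligence review 201 days ago vs limit 365 → met
6. days since last SAR review 46 > 34 → not met
7. condition 'issues stored value' does not hold → requirement n/a → met
8. transaction monitoring calibration 389 days ago vs limit 365 → not met
9. suspicious-activity review 393 days ago vs limit 365 → not met
10. independent AML audit 395 days ago vs limit 365 → not met
11. customer identification procedures absent → not met
Not met: 1, 2, 3, 6, 8, 9, 10, 11

1, 2, 3, 6, 8, 9, 10, 11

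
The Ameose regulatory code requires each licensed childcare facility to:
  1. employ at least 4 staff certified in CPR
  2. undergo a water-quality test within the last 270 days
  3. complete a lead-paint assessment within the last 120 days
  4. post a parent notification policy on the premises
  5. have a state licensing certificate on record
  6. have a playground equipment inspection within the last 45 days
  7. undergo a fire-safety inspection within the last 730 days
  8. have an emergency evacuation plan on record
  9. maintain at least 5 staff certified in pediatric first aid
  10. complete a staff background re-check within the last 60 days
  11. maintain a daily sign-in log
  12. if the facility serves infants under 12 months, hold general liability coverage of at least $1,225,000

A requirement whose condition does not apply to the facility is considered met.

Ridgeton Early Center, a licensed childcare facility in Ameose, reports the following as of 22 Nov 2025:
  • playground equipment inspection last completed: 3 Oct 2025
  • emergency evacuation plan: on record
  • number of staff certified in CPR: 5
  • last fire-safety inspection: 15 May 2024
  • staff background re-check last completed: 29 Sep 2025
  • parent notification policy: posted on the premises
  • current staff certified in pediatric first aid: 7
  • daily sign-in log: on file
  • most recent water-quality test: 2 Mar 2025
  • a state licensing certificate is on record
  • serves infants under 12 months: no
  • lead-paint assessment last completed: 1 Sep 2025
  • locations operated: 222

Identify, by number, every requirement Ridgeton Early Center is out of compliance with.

6

1. staff certified in CPR 5 ≥ 4 → met
2. water-quality test 265 days ago vs limit 270 → met
3. lead-paint assessment 82 days ago vs limit 120 → met
4. parent notification policy present → met
5. state licensing certificate present → met
6. playground equipment inspection 50 days ago vs limit 45 → not met
7. fire-safety inspection 556 days ago vs limit 730 → met
8. emergency evacuation plan present → met
9. staff certified in pediatric first aid 7 ≥ 5 → met
10. staff background re-check 54 days ago vs limit 60 → met
11. daily sign-in log present → met
12. condition 'serves infants under 12 months' does not hold → requirement n/a → met
Not met: 6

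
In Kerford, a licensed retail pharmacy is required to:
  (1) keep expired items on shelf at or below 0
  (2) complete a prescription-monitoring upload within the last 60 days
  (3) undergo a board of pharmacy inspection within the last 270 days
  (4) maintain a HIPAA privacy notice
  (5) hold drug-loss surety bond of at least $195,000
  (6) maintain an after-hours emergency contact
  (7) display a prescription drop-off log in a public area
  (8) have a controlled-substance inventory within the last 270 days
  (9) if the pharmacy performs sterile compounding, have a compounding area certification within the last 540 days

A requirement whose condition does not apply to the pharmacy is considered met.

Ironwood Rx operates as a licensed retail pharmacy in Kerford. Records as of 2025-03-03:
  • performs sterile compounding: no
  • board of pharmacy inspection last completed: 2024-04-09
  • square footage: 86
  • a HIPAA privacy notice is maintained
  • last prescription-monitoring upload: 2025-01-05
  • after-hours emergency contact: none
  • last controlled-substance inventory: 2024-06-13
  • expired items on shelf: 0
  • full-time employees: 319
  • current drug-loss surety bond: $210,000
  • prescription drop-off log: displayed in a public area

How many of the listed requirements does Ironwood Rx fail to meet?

2

1. expired items on shelf 0 ≤ 0 → met
2. prescription-monitoring upload 57 days ago vs limit 60 → met
3. board of pharmacy inspection 328 days ago vs limit 270 → not met
4. HIPAA privacy notice present → met
5. drug-loss surety bond $210,000 ≥ $195,000 → met
6. after-hours emergency contact absent → not met
7. prescription drop-off log present → met
8. controlled-substance inventory 263 days ago vs limit 270 → met
9. condition 'performs sterile compounding' does not hold → requirement n/a → met
Not met: 2 of 9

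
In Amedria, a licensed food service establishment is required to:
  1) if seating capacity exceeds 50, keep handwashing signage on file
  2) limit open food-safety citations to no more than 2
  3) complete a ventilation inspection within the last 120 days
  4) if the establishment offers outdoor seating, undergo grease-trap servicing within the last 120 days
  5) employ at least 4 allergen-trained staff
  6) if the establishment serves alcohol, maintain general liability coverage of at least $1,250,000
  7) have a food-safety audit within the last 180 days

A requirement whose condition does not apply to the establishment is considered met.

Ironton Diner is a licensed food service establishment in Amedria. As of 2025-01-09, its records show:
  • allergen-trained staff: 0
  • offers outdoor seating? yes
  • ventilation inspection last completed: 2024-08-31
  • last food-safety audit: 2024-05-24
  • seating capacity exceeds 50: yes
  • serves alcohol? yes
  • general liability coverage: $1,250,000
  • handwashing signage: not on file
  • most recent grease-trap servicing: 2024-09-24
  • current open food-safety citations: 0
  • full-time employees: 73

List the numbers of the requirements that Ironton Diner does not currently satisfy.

1, 3, 5, 7

1. condition 'seating capacity exceeds 50' holds; handwashing signage absent → not met
2. open food-safety citations 0 ≤ 2 → met
3. ventilation inspection 131 days ago vs limit 120 → not met
4. condition 'offers outdoor seating' holds; grease-trap servicing 107 days ago vs limit 120 → met
5. allergen-trained staff 0 < 4 → not met
6. condition 'serves alcohol' holds; general liability coverage $1,250,000 ≥ $1,250,000 → met
7. food-safety audit 230 days ago vs limit 180 → not met
Not met: 1, 3, 5, 7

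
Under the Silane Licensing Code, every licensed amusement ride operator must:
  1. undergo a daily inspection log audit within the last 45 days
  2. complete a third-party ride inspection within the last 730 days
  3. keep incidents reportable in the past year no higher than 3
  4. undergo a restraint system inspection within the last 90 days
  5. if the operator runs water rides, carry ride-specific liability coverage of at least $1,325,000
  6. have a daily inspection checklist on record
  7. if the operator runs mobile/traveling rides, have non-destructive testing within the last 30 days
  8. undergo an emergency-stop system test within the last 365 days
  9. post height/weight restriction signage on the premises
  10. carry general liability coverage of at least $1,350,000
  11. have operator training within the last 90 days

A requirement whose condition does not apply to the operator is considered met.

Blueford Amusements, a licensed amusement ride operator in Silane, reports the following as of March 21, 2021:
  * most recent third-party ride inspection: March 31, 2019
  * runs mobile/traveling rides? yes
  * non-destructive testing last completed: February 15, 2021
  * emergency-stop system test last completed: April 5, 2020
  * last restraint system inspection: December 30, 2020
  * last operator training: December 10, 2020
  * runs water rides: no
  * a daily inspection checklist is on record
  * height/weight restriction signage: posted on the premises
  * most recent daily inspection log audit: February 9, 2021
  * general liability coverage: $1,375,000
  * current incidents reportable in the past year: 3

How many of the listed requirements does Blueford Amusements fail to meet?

1. daily inspection log audit 40 days ago vs limit 45 → met
2. third-party ride inspection 721 days ago vs limit 730 → met
3. incidents reportable in the past year 3 ≤ 3 → met
4. restraint system inspection 81 days ago vs limit 90 → met
5. condition 'runs water rides' does not hold → requirement n/a → met
6. daily inspection checklist present → met
7. condition 'runs mobile/traveling rides' holds; non-destructive testing 34 days ago vs limit 30 → not met
8. emergency-stop system test 350 days ago vs limit 365 → met
9. height/weight restriction signage present → met
10. general liability coverage $1,375,000 ≥ $1,350,000 → met
11. operator training 101 days ago vs limit 90 → not met
Not met: 2 of 11

2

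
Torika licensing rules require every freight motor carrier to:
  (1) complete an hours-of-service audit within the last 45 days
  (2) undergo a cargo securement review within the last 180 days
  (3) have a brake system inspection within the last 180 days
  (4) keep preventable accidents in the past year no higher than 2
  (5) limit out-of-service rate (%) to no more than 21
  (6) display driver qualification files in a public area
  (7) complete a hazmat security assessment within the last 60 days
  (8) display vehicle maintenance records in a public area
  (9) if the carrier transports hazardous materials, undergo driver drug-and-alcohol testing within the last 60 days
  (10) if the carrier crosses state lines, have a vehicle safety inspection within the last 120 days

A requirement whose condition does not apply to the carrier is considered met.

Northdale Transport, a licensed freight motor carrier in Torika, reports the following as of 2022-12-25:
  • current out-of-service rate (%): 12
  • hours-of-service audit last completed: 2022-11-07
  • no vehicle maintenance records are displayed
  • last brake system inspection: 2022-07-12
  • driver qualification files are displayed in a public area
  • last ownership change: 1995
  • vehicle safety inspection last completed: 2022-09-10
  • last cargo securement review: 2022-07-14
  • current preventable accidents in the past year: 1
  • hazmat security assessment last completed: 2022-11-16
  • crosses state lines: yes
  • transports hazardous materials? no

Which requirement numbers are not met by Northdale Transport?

1, 8

1. hours-of-service audit 48 days ago vs limit 45 → not met
2. cargo securement review 164 days ago vs limit 180 → met
3. brake system inspection 166 days ago vs limit 180 → met
4. preventable accidents in the past year 1 ≤ 2 → met
5. out-of-service rate (%) 12 ≤ 21 → met
6. driver qualification files present → met
7. hazmat security assessment 39 days ago vs limit 60 → met
8. vehicle maintenance records absent → not met
9. condition 'transports hazardous materials' does not hold → requirement n/a → met
10. condition 'crosses state lines' holds; vehicle safety inspection 106 days ago vs limit 120 → met
Not met: 1, 8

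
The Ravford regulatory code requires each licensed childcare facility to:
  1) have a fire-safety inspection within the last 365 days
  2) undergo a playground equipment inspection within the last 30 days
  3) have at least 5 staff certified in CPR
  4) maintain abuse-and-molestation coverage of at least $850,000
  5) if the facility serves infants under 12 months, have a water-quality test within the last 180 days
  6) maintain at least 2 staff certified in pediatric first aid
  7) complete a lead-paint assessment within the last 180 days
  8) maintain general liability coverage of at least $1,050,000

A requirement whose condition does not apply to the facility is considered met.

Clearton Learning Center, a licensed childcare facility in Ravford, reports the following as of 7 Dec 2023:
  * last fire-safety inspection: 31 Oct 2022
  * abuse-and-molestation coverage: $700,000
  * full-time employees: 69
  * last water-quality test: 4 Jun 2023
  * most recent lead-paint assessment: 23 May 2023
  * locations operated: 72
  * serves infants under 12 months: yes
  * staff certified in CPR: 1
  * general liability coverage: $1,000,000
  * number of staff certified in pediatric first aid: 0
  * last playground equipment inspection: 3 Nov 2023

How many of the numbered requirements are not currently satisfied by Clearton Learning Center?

1. fire-safety inspection 402 days ago vs limit 365 → not met
2. playground equipment inspection 34 days ago vs limit 30 → not met
3. staff certified in CPR 1 < 5 → not met
4. abuse-and-molestation coverage $700,000 < $850,000 → not met
5. condition 'serves infants under 12 months' holds; water-quality test 186 days ago vs limit 180 → not met
6. staff certified in pediatric first aid 0 < 2 → not met
7. lead-paint assessment 198 days ago vs limit 180 → not met
8. general liability coverage $1,000,000 < $1,050,000 → not met
Not met: 8 of 8

8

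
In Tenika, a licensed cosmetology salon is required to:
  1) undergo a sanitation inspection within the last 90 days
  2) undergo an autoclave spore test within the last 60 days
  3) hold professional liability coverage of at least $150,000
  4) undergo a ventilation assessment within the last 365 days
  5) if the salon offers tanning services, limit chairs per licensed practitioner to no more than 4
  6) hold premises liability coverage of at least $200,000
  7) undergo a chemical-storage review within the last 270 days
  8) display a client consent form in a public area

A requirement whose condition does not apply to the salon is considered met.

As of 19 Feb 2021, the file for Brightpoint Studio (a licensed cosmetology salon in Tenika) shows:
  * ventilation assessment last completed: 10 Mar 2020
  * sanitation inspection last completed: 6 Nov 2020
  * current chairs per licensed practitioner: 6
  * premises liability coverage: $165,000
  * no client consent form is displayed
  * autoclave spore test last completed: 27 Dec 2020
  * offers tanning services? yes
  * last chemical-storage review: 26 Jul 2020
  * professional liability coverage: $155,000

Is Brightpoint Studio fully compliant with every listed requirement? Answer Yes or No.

No

1. sanitation inspection 105 days ago vs limit 90 → not met
2. autoclave spore test 54 days ago vs limit 60 → met
3. professional liability coverage $155,000 ≥ $150,000 → met
4. ventilation assessment 346 days ago vs limit 365 → met
5. condition 'offers tanning services' holds; chairs per licensed practitioner 6 > 4 → not met
6. premises liability coverage $165,000 < $200,000 → not met
7. chemical-storage review 208 days ago vs limit 270 → met
8. client consent form absent → not met
Not met: 1, 5, 6, 8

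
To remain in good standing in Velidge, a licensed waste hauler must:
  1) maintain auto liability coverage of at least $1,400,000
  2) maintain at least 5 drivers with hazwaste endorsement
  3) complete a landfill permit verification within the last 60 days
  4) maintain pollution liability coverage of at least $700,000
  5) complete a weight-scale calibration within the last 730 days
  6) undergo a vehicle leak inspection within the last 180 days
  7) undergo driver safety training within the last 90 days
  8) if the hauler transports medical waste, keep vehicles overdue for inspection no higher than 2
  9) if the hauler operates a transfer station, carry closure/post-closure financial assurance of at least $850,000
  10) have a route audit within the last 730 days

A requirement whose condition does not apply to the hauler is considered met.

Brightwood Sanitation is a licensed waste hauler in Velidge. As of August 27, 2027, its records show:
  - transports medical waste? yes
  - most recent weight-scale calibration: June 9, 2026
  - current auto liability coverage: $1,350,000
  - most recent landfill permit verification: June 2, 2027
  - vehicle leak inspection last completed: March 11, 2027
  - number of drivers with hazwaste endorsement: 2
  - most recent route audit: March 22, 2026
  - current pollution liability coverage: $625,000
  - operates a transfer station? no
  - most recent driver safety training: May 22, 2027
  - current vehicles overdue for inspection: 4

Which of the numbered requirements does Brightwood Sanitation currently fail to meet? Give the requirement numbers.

1. auto liability coverage $1,350,000 < $1,400,000 → not met
2. drivers with hazwaste endorsement 2 < 5 → not met
3. landfill permit verification 86 days ago vs limit 60 → not met
4. pollution liability coverage $625,000 < $700,000 → not met
5. weight-scale calibration 444 days ago vs limit 730 → met
6. vehicle leak inspection 169 days ago vs limit 180 → met
7. driver safety training 97 days ago vs limit 90 → not met
8. condition 'transports medical waste' holds; vehicles overdue for inspection 4 > 2 → not met
9. condition 'operates a transfer station' does not hold → requirement n/a → met
10. route audit 523 days ago vs limit 730 → met
Not met: 1, 2, 3, 4, 7, 8

1, 2, 3, 4, 7, 8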